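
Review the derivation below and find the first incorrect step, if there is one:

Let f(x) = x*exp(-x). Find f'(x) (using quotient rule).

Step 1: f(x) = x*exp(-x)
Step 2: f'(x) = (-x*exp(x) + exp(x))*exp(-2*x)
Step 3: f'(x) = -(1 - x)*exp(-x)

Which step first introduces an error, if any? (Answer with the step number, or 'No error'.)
Step 3

Step 3 is incorrect due to a sign flip.
The step shows: -(1 - x)*exp(-x)
The correct value should be: (1 - x)*exp(-x)

Explanation: The sign of the whole expression was flipped: the term (1 - x)*exp(-x) was incorrectly written as -(1 - x)*exp(-x)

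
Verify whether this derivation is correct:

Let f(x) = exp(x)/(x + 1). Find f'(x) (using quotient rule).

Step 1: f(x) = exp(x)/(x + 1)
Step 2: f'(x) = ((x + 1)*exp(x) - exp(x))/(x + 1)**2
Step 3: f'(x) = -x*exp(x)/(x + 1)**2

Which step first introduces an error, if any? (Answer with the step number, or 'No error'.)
Step 3

Step 3 is incorrect due to a sign flip.
The step shows: -x*exp(x)/(x + 1)**2
The correct value should be: x*exp(x)/(x + 1)**2

Explanation: The sign of the whole expression was flipped: the term x*exp(x)/(x + 1)**2 was incorrectly written as -x*exp(x)/(x + 1)**2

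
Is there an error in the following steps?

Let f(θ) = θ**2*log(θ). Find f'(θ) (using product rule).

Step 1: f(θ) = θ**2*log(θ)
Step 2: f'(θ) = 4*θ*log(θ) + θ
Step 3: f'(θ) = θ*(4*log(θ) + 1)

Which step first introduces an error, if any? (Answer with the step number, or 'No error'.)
Step 2

Step 2 is incorrect due to a wrong coefficient.
The step shows: 4*θ*log(θ) + θ
The correct value should be: 2*θ*log(θ) + θ

Explanation: The coefficient 2 was incorrectly written as 4: the term 2*θ*log(θ) was incorrectly written as 4*θ*log(θ)
The later steps are derived from this incorrect expression, so the error originates in Step 2.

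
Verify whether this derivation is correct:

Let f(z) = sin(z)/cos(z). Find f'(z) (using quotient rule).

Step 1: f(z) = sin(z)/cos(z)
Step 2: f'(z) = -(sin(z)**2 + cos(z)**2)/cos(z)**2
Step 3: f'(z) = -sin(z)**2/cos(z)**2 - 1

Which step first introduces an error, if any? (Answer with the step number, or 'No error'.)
Step 2

Step 2 is incorrect due to a sign flip.
The step shows: -(sin(z)**2 + cos(z)**2)/cos(z)**2
The correct value should be: (sin(z)**2 + cos(z)**2)/cos(z)**2

Explanation: The sign of the whole expression was flipped: the term (sin(z)**2 + cos(z)**2)/cos(z)**2 was incorrectly written as -(sin(z)**2 + cos(z)**2)/cos(z)**2
The later steps are derived from this incorrect expression, so the error originates in Step 2.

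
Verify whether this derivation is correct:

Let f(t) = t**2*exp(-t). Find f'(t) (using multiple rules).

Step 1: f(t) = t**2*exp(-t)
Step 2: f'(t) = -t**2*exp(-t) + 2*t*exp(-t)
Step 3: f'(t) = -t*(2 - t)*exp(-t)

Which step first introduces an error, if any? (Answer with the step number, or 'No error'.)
Step 3

Step 3 is incorrect due to a sign flip.
The step shows: -t*(2 - t)*exp(-t)
The correct value should be: t*(2 - t)*exp(-t)

Explanation: The sign of the whole expression was flipped: the term t*(2 - t)*exp(-t) was incorrectly written as -t*(2 - t)*exp(-t)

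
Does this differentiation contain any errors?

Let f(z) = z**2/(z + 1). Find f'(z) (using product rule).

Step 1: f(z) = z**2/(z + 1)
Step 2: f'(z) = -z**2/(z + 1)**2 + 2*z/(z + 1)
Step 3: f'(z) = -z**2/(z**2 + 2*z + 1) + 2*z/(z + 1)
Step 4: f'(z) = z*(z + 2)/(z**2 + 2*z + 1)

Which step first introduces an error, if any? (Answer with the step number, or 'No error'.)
No error

All steps in this derivation are correct.
The final answer f'(z) = z*(z + 2)/(z**2 + 2*z + 1) is valid.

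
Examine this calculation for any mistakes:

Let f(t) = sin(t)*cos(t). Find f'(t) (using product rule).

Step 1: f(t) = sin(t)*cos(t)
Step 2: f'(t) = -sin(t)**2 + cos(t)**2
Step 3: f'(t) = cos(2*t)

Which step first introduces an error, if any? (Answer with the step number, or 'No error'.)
No error

All steps in this derivation are correct.
The final answer f'(t) = cos(2*t) is valid.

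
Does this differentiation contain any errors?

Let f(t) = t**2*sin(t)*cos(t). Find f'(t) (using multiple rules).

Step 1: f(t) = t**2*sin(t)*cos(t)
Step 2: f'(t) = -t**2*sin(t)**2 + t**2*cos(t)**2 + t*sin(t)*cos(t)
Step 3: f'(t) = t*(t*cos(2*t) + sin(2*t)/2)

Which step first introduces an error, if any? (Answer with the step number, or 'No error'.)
Step 2

Step 2 is incorrect due to a wrong coefficient.
The step shows: -t**2*sin(t)**2 + t**2*cos(t)**2 + t*sin(t)*cos(t)
The correct value should be: -t**2*sin(t)**2 + t**2*cos(t)**2 + 2*t*sin(t)*cos(t)

Explanation: The coefficient 2 was incorrectly written as 1: the term 2*t*sin(t)*cos(t) was incorrectly written as t*sin(t)*cos(t)
The later steps are derived from this incorrect expression, so the error originates in Step 2.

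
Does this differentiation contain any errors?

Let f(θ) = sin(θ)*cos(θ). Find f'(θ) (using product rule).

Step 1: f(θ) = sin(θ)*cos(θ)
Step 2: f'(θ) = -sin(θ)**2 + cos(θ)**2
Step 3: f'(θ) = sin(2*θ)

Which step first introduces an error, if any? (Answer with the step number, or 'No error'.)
Step 3

Step 3 is incorrect due to a wrong trig function.
The step shows: sin(2*θ)
The correct value should be: cos(2*θ)

Explanation: cos(2*θ) was incorrectly written as sin(2*θ): the term cos(2*θ) was incorrectly written as sin(2*θ)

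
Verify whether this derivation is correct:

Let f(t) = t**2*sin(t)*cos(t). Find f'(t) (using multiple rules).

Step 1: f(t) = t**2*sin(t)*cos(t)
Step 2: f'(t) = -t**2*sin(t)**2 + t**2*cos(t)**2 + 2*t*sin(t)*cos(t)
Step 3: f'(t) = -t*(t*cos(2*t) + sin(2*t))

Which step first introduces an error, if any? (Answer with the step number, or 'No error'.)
Step 3

Step 3 is incorrect due to a sign flip.
The step shows: -t*(t*cos(2*t) + sin(2*t))
The correct value should be: t*(t*cos(2*t) + sin(2*t))

Explanation: The sign of the whole expression was flipped: the term t*(t*cos(2*t) + sin(2*t)) was incorrectly written as -t*(t*cos(2*t) + sin(2*t))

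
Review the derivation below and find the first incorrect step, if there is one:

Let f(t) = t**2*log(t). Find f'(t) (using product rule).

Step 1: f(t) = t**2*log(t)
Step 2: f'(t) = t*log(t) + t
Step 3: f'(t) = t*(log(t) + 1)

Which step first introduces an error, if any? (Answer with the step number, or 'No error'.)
Step 2

Step 2 is incorrect due to a wrong coefficient.
The step shows: t*log(t) + t
The correct value should be: 2*t*log(t) + t

Explanation: The coefficient 2 was incorrectly written as 1: the term 2*t*log(t) was incorrectly written as t*log(t)
The later steps are derived from this incorrect expression, so the error originates in Step 2.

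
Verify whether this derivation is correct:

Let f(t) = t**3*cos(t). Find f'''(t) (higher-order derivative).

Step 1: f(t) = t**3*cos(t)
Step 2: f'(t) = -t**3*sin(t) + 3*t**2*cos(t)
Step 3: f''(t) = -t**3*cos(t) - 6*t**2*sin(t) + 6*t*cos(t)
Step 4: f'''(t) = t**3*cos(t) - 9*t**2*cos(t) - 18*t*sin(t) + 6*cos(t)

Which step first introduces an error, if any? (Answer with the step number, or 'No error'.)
Step 4

Step 4 is incorrect due to a wrong trig function.
The step shows: t**3*cos(t) - 9*t**2*cos(t) - 18*t*sin(t) + 6*cos(t)
The correct value should be: t**3*sin(t) - 9*t**2*cos(t) - 18*t*sin(t) + 6*cos(t)

Explanation: sin(t) was incorrectly written as cos(t): the term t**3*sin(t) was incorrectly written as t**3*cos(t)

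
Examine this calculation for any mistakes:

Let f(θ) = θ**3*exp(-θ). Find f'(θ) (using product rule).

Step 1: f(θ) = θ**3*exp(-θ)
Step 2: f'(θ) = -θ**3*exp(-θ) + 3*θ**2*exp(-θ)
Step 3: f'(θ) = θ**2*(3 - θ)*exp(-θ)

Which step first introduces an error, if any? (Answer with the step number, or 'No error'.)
No error

All steps in this derivation are correct.
The final answer f'(θ) = θ**2*(3 - θ)*exp(-θ) is valid.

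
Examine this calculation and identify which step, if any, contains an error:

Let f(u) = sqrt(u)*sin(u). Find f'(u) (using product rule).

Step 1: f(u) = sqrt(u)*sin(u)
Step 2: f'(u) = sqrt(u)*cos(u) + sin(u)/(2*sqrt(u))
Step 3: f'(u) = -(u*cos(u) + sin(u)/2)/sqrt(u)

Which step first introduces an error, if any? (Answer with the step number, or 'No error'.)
Step 3

Step 3 is incorrect due to a sign flip.
The step shows: -(u*cos(u) + sin(u)/2)/sqrt(u)
The correct value should be: (u*cos(u) + sin(u)/2)/sqrt(u)

Explanation: The sign of the whole expression was flipped: the term (u*cos(u) + sin(u)/2)/sqrt(u) was incorrectly written as -(u*cos(u) + sin(u)/2)/sqrt(u)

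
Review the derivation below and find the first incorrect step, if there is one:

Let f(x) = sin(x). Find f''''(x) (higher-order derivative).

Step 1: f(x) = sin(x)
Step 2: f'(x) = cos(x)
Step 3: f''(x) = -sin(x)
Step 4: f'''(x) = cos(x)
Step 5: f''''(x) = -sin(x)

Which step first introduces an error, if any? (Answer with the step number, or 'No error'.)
Step 4

Step 4 is incorrect due to a sign flip.
The step shows: cos(x)
The correct value should be: -cos(x)

Explanation: The sign of the whole expression was flipped: the term -cos(x) was incorrectly written as cos(x)
The later steps are derived from this incorrect expression, so the error originates in Step 4.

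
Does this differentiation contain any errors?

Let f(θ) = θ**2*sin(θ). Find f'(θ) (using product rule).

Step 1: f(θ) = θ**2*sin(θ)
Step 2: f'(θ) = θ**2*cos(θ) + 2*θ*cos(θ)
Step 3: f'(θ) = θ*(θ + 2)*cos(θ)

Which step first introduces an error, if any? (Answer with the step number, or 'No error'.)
Step 2

Step 2 is incorrect due to a wrong trig function.
The step shows: θ**2*cos(θ) + 2*θ*cos(θ)
The correct value should be: θ**2*cos(θ) + 2*θ*sin(θ)

Explanation: sin(θ) was incorrectly written as cos(θ): the term 2*θ*sin(θ) was incorrectly written as 2*θ*cos(θ)
The later steps are derived from this incorrect expression, so the error originates in Step 2.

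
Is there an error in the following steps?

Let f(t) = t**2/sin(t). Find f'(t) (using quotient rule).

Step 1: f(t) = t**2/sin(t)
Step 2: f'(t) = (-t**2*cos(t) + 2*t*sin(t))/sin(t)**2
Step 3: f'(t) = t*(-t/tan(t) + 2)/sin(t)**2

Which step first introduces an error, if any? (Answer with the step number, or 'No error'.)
Step 3

Step 3 is incorrect due to a wrong exponent.
The step shows: t*(-t/tan(t) + 2)/sin(t)**2
The correct value should be: t*(-t/tan(t) + 2)/sin(t)

Explanation: The exponent -1 on sin(t) was incorrectly written as -2: the term t*(-t/tan(t) + 2)/sin(t) was incorrectly written as t*(-t/tan(t) + 2)/sin(t)**2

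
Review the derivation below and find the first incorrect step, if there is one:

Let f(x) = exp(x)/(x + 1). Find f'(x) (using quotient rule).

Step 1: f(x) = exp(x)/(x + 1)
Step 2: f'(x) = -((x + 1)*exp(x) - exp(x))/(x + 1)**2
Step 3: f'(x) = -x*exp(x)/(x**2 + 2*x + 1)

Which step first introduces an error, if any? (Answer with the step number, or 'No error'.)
Step 2

Step 2 is incorrect due to a sign flip.
The step shows: -((x + 1)*exp(x) - exp(x))/(x + 1)**2
The correct value should be: ((x + 1)*exp(x) - exp(x))/(x + 1)**2

Explanation: The sign of the whole expression was flipped: the term ((x + 1)*exp(x) - exp(x))/(x + 1)**2 was incorrectly written as -((x + 1)*exp(x) - exp(x))/(x + 1)**2
The later steps are derived from this incorrect expression, so the error originates in Step 2.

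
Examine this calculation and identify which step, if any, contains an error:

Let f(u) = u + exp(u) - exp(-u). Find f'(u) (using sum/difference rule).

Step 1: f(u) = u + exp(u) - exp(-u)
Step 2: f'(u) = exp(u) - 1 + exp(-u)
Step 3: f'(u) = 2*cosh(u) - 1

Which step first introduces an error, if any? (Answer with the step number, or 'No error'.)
Step 2

Step 2 is incorrect due to a sign flip.
The step shows: exp(u) - 1 + exp(-u)
The correct value should be: exp(u) + 1 + exp(-u)

Explanation: The sign of one term was flipped: the term 1 was incorrectly written as -1
The later steps are derived from this incorrect expression, so the error originates in Step 2.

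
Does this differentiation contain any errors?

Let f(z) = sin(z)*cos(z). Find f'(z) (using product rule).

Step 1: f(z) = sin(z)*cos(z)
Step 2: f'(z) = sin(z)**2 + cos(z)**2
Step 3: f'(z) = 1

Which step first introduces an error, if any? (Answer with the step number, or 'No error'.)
Step 2

Step 2 is incorrect due to a sign flip.
The step shows: sin(z)**2 + cos(z)**2
The correct value should be: -sin(z)**2 + cos(z)**2

Explanation: The sign of one term was flipped: the term -sin(z)**2 was incorrectly written as sin(z)**2
The later steps are derived from this incorrect expression, so the error originates in Step 2.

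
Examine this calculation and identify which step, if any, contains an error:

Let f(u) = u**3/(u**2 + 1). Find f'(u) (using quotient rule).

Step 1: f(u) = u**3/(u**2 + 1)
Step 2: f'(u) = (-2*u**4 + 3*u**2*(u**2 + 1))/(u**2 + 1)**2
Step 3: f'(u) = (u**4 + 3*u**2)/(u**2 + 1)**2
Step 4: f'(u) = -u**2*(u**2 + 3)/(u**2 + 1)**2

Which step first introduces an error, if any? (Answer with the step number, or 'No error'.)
Step 4

Step 4 is incorrect due to a sign flip.
The step shows: -u**2*(u**2 + 3)/(u**2 + 1)**2
The correct value should be: u**2*(u**2 + 3)/(u**2 + 1)**2

Explanation: The sign of the whole expression was flipped: the term u**2*(u**2 + 3)/(u**2 + 1)**2 was incorrectly written as -u**2*(u**2 + 3)/(u**2 + 1)**2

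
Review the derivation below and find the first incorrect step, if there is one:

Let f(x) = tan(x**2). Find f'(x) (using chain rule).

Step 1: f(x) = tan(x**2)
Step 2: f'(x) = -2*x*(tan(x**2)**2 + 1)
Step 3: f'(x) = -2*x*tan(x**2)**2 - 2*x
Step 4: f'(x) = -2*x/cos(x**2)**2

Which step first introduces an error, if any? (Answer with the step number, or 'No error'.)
Step 2

Step 2 is incorrect due to a sign flip.
The step shows: -2*x*(tan(x**2)**2 + 1)
The correct value should be: 2*x*(tan(x**2)**2 + 1)

Explanation: The sign of the whole expression was flipped: the term 2*x*(tan(x**2)**2 + 1) was incorrectly written as -2*x*(tan(x**2)**2 + 1)
The later steps are derived from this incorrect expression, so the error originates in Step 2.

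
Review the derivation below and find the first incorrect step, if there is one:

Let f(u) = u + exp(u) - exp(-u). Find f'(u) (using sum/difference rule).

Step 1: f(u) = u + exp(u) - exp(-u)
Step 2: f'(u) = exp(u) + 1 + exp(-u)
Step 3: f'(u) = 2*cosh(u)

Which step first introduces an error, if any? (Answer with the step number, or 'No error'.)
Step 3

Step 3 is incorrect due to a dropped term.
The step shows: 2*cosh(u)
The correct value should be: 2*cosh(u) + 1

Explanation: A term was dropped: the term 1 was incorrectly omitted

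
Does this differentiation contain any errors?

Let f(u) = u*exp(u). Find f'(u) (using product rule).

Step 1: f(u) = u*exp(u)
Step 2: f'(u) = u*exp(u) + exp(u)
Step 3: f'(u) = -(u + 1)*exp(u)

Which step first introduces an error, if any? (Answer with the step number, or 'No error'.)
Step 3

Step 3 is incorrect due to a sign flip.
The step shows: -(u + 1)*exp(u)
The correct value should be: (u + 1)*exp(u)

Explanation: The sign of the whole expression was flipped: the term (u + 1)*exp(u) was incorrectly written as -(u + 1)*exp(u)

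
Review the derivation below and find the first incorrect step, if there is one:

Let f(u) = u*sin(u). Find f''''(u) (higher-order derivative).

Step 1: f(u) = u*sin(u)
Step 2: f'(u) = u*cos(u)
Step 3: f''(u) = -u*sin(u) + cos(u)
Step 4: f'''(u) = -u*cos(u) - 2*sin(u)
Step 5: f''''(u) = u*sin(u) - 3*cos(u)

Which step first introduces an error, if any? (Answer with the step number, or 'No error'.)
Step 2

Step 2 is incorrect due to a dropped term.
The step shows: u*cos(u)
The correct value should be: u*cos(u) + sin(u)

Explanation: A term was dropped: the term sin(u) was incorrectly omitted
The later steps are derived from this incorrect expression, so the error originates in Step 2.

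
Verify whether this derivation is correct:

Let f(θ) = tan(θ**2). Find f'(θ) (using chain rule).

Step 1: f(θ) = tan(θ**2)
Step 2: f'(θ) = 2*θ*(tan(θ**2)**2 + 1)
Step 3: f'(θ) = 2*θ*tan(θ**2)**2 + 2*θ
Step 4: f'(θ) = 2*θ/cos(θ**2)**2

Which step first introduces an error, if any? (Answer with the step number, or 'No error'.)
No error

All steps in this derivation are correct.
The final answer f'(θ) = 2*θ/cos(θ**2)**2 is valid.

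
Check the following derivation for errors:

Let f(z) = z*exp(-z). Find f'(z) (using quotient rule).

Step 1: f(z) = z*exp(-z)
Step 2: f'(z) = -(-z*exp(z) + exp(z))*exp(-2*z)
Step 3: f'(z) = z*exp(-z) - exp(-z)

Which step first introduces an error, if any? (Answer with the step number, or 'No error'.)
Step 2

Step 2 is incorrect due to a sign flip.
The step shows: -(-z*exp(z) + exp(z))*exp(-2*z)
The correct value should be: (-z*exp(z) + exp(z))*exp(-2*z)

Explanation: The sign of the whole expression was flipped: the term (-z*exp(z) + exp(z))*exp(-2*z) was incorrectly written as -(-z*exp(z) + exp(z))*exp(-2*z)
The later steps are derived from this incorrect expression, so the error originates in Step 2.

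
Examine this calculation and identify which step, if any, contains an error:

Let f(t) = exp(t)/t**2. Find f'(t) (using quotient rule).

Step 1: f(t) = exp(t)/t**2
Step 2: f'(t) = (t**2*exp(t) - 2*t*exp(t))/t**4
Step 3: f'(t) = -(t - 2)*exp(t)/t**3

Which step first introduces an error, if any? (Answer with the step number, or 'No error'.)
Step 3

Step 3 is incorrect due to a sign flip.
The step shows: -(t - 2)*exp(t)/t**3
The correct value should be: (t - 2)*exp(t)/t**3

Explanation: The sign of the whole expression was flipped: the term (t - 2)*exp(t)/t**3 was incorrectly written as -(t - 2)*exp(t)/t**3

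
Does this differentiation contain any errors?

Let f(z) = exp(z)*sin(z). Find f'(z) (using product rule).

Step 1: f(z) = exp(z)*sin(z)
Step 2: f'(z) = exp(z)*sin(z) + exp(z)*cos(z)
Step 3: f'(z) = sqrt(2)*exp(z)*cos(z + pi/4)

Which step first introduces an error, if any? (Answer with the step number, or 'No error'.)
Step 3

Step 3 is incorrect due to a wrong trig function.
The step shows: sqrt(2)*exp(z)*cos(z + pi/4)
The correct value should be: sqrt(2)*exp(z)*sin(z + pi/4)

Explanation: sin(z + pi/4) was incorrectly written as cos(z + pi/4): the term sqrt(2)*exp(z)*sin(z + pi/4) was incorrectly written as sqrt(2)*exp(z)*cos(z + pi/4)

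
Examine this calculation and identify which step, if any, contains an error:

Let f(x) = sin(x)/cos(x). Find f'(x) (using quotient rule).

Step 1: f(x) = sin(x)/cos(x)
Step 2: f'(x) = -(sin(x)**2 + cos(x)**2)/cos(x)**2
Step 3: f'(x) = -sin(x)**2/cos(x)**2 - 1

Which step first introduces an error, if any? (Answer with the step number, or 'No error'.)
Step 2

Step 2 is incorrect due to a sign flip.
The step shows: -(sin(x)**2 + cos(x)**2)/cos(x)**2
The correct value should be: (sin(x)**2 + cos(x)**2)/cos(x)**2

Explanation: The sign of the whole expression was flipped: the term (sin(x)**2 + cos(x)**2)/cos(x)**2 was incorrectly written as -(sin(x)**2 + cos(x)**2)/cos(x)**2
The later steps are derived from this incorrect expression, so the error originates in Step 2.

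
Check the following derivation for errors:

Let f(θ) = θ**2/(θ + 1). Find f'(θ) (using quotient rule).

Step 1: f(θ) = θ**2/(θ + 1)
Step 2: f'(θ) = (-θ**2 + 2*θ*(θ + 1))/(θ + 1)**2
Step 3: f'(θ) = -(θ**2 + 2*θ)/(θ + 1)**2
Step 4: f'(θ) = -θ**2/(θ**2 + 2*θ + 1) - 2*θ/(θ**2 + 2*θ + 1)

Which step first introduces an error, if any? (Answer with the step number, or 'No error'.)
Step 3

Step 3 is incorrect due to a sign flip.
The step shows: -(θ**2 + 2*θ)/(θ + 1)**2
The correct value should be: (θ**2 + 2*θ)/(θ + 1)**2

Explanation: The sign of the whole expression was flipped: the term (θ**2 + 2*θ)/(θ + 1)**2 was incorrectly written as -(θ**2 + 2*θ)/(θ + 1)**2
The later steps are derived from this incorrect expression, so the error originates in Step 3.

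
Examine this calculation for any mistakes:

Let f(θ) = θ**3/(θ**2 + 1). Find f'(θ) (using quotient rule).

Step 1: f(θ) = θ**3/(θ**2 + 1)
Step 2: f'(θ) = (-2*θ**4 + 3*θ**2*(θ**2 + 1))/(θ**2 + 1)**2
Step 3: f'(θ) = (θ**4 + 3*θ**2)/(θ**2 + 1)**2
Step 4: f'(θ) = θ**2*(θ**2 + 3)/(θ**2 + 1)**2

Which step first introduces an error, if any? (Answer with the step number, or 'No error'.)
No error

All steps in this derivation are correct.
The final answer f'(θ) = θ**2*(θ**2 + 3)/(θ**2 + 1)**2 is valid.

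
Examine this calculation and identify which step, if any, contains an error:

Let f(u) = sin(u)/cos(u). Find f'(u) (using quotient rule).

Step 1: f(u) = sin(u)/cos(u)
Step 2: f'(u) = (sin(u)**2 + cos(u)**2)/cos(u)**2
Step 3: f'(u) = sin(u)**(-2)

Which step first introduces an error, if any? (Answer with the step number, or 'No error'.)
Step 3

Step 3 is incorrect due to a wrong trig function.
The step shows: sin(u)**(-2)
The correct value should be: cos(u)**(-2)

Explanation: cos(u) was incorrectly written as sin(u): the term cos(u)**(-2) was incorrectly written as sin(u)**(-2)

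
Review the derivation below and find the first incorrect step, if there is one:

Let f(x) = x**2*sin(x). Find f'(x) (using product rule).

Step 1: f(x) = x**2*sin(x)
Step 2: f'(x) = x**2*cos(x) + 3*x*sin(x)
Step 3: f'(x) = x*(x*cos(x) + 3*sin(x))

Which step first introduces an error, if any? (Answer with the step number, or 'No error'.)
Step 2

Step 2 is incorrect due to a wrong coefficient.
The step shows: x**2*cos(x) + 3*x*sin(x)
The correct value should be: x**2*cos(x) + 2*x*sin(x)

Explanation: The coefficient 2 was incorrectly written as 3: the term 2*x*sin(x) was incorrectly written as 3*x*sin(x)
The later steps are derived from this incorrect expression, so the error originates in Step 2.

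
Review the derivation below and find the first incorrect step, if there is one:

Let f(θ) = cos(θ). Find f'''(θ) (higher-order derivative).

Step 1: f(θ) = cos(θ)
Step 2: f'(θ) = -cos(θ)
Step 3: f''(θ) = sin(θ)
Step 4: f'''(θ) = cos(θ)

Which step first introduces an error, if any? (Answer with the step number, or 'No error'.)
Step 2

Step 2 is incorrect due to a wrong trig function.
The step shows: -cos(θ)
The correct value should be: -sin(θ)

Explanation: sin(θ) was incorrectly written as cos(θ): the term -sin(θ) was incorrectly written as -cos(θ)
The later steps are derived from this incorrect expression, so the error originates in Step 2.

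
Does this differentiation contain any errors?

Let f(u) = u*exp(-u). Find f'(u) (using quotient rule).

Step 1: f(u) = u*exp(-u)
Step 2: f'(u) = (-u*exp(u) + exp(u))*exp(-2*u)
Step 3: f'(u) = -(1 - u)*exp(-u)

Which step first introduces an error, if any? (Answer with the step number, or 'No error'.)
Step 3

Step 3 is incorrect due to a sign flip.
The step shows: -(1 - u)*exp(-u)
The correct value should be: (1 - u)*exp(-u)

Explanation: The sign of the whole expression was flipped: the term (1 - u)*exp(-u) was incorrectly written as -(1 - u)*exp(-u)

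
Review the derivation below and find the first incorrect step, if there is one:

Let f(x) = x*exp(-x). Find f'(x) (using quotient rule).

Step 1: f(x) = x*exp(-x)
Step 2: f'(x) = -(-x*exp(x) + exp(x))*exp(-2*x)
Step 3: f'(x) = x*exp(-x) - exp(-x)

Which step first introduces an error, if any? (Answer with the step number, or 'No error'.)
Step 2

Step 2 is incorrect due to a sign flip.
The step shows: -(-x*exp(x) + exp(x))*exp(-2*x)
The correct value should be: (-x*exp(x) + exp(x))*exp(-2*x)

Explanation: The sign of the whole expression was flipped: the term (-x*exp(x) + exp(x))*exp(-2*x) was incorrectly written as -(-x*exp(x) + exp(x))*exp(-2*x)
The later steps are derived from this incorrect expression, so the error originates in Step 2.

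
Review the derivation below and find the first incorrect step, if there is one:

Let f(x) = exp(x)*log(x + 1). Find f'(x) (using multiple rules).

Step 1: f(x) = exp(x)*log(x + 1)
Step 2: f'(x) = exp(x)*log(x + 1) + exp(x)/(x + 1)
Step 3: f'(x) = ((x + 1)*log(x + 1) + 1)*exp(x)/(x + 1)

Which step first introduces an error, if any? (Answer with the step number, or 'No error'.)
No error

All steps in this derivation are correct.
The final answer f'(x) = ((x + 1)*log(x + 1) + 1)*exp(x)/(x + 1) is valid.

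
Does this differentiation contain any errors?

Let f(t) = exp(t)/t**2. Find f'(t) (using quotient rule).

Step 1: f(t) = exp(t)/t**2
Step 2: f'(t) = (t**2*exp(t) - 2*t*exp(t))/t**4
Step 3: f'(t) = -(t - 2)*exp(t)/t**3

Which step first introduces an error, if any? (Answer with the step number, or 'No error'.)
Step 3

Step 3 is incorrect due to a sign flip.
The step shows: -(t - 2)*exp(t)/t**3
The correct value should be: (t - 2)*exp(t)/t**3

Explanation: The sign of the whole expression was flipped: the term (t - 2)*exp(t)/t**3 was incorrectly written as -(t - 2)*exp(t)/t**3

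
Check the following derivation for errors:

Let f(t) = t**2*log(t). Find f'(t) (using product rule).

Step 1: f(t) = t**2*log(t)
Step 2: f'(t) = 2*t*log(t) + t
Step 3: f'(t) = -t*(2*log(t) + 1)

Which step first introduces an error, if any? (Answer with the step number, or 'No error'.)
Step 3

Step 3 is incorrect due to a sign flip.
The step shows: -t*(2*log(t) + 1)
The correct value should be: t*(2*log(t) + 1)

Explanation: The sign of the whole expression was flipped: the term t*(2*log(t) + 1) was incorrectly written as -t*(2*log(t) + 1)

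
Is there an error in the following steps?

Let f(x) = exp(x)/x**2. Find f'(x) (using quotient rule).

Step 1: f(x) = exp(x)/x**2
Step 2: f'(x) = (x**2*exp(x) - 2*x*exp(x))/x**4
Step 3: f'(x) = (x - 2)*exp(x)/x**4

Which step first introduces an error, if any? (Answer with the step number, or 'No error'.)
Step 3

Step 3 is incorrect due to a wrong exponent.
The step shows: (x - 2)*exp(x)/x**4
The correct value should be: (x - 2)*exp(x)/x**3

Explanation: The exponent -3 on x was incorrectly written as -4: the term (x - 2)*exp(x)/x**3 was incorrectly written as (x - 2)*exp(x)/x**4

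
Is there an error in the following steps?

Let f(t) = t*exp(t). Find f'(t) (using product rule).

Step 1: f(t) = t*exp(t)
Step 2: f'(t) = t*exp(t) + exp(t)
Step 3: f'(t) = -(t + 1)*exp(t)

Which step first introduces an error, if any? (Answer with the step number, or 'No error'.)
Step 3

Step 3 is incorrect due to a sign flip.
The step shows: -(t + 1)*exp(t)
The correct value should be: (t + 1)*exp(t)

Explanation: The sign of the whole expression was flipped: the term (t + 1)*exp(t) was incorrectly written as -(t + 1)*exp(t)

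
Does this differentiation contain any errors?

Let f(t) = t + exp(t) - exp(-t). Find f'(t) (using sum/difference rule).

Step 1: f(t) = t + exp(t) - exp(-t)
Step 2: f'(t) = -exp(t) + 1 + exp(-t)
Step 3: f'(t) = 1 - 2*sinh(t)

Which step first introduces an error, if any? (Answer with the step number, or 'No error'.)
Step 2

Step 2 is incorrect due to a sign flip.
The step shows: -exp(t) + 1 + exp(-t)
The correct value should be: exp(t) + 1 + exp(-t)

Explanation: The sign of one term was flipped: the term exp(t) was incorrectly written as -exp(t)
The later steps are derived from this incorrect expression, so the error originates in Step 2.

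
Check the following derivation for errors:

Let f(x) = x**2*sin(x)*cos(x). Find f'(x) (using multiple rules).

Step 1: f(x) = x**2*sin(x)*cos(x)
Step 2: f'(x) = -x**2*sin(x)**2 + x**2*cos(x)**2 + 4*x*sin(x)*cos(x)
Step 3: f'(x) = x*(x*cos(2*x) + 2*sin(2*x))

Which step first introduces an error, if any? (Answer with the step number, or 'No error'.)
Step 2

Step 2 is incorrect due to a wrong coefficient.
The step shows: -x**2*sin(x)**2 + x**2*cos(x)**2 + 4*x*sin(x)*cos(x)
The correct value should be: -x**2*sin(x)**2 + x**2*cos(x)**2 + 2*x*sin(x)*cos(x)

Explanation: The coefficient 2 was incorrectly written as 4: the term 2*x*sin(x)*cos(x) was incorrectly written as 4*x*sin(x)*cos(x)
The later steps are derived from this incorrect expression, so the error originates in Step 2.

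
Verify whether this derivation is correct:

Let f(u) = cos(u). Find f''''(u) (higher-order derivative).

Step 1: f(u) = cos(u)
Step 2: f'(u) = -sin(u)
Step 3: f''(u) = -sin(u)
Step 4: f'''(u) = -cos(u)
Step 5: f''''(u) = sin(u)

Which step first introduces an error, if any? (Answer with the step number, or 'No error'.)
Step 3

Step 3 is incorrect due to a wrong trig function.
The step shows: -sin(u)
The correct value should be: -cos(u)

Explanation: cos(u) was incorrectly written as sin(u): the term -cos(u) was incorrectly written as -sin(u)
The later steps are derived from this incorrect expression, so the error originates in Step 3.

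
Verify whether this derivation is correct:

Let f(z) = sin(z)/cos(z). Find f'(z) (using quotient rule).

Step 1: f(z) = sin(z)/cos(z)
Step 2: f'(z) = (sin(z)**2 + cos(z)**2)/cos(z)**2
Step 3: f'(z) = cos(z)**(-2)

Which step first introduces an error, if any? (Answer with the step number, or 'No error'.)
No error

All steps in this derivation are correct.
The final answer f'(z) = cos(z)**(-2) is valid.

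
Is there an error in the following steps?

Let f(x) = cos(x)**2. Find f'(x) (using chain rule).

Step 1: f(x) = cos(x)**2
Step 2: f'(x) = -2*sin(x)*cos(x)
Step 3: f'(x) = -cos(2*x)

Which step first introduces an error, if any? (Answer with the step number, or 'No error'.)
Step 3

Step 3 is incorrect due to a wrong trig function.
The step shows: -cos(2*x)
The correct value should be: -sin(2*x)

Explanation: sin(2*x) was incorrectly written as cos(2*x): the term -sin(2*x) was incorrectly written as -cos(2*x)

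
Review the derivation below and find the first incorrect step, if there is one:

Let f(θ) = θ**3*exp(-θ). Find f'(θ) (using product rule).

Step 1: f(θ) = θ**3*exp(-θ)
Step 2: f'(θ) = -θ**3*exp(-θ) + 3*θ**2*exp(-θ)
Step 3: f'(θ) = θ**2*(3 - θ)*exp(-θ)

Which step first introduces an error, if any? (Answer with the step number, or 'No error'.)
No error

All steps in this derivation are correct.
The final answer f'(θ) = θ**2*(3 - θ)*exp(-θ) is valid.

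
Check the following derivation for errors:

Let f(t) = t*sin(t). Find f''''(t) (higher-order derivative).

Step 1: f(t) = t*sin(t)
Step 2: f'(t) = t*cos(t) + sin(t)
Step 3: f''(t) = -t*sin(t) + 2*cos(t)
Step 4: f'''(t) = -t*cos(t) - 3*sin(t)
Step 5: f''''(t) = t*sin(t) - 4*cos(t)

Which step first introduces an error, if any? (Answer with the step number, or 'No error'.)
No error

All steps in this derivation are correct.
The final answer f''''(t) = t*sin(t) - 4*cos(t) is valid.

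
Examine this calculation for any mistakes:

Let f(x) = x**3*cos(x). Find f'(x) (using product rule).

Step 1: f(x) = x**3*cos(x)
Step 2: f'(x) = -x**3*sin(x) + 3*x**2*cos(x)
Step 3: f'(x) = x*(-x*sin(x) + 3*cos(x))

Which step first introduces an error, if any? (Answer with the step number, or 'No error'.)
Step 3

Step 3 is incorrect due to a wrong exponent.
The step shows: x*(-x*sin(x) + 3*cos(x))
The correct value should be: x**2*(-x*sin(x) + 3*cos(x))

Explanation: The exponent 2 on x was incorrectly written as 1: the term x**2*(-x*sin(x) + 3*cos(x)) was incorrectly written as x*(-x*sin(x) + 3*cos(x))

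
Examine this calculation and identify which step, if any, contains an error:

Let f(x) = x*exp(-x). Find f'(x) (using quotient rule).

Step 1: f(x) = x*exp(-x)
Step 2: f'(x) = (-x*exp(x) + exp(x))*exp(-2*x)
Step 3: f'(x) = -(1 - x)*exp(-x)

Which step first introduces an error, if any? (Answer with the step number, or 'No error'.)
Step 3

Step 3 is incorrect due to a sign flip.
The step shows: -(1 - x)*exp(-x)
The correct value should be: (1 - x)*exp(-x)

Explanation: The sign of the whole expression was flipped: the term (1 - x)*exp(-x) was incorrectly written as -(1 - x)*exp(-x)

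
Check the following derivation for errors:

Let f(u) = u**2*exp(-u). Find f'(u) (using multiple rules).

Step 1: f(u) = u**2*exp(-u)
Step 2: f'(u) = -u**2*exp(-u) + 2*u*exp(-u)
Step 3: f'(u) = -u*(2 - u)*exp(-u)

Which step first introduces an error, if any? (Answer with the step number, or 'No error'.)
Step 3

Step 3 is incorrect due to a sign flip.
The step shows: -u*(2 - u)*exp(-u)
The correct value should be: u*(2 - u)*exp(-u)

Explanation: The sign of the whole expression was flipped: the term u*(2 - u)*exp(-u) was incorrectly written as -u*(2 - u)*exp(-u)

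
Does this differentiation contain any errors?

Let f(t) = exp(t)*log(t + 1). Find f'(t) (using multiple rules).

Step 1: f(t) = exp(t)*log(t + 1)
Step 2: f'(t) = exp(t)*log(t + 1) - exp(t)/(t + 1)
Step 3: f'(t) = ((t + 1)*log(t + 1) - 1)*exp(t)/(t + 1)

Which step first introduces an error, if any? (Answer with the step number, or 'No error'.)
Step 2

Step 2 is incorrect due to a sign flip.
The step shows: exp(t)*log(t + 1) - exp(t)/(t + 1)
The correct value should be: exp(t)*log(t + 1) + exp(t)/(t + 1)

Explanation: The sign of one term was flipped: the term exp(t)/(t + 1) was incorrectly written as -exp(t)/(t + 1)
The later steps are derived from this incorrect expression, so the error originates in Step 2.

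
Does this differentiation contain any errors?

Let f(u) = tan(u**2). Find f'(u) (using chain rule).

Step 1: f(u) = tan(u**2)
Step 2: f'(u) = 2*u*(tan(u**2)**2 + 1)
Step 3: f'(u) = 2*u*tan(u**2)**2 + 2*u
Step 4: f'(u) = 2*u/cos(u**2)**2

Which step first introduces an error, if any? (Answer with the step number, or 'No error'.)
No error

All steps in this derivation are correct.
The final answer f'(u) = 2*u/cos(u**2)**2 is valid.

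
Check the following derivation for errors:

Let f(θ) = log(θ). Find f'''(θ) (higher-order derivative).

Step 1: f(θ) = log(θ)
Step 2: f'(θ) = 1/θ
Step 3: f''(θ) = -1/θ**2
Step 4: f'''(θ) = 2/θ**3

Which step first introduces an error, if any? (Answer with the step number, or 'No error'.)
No error

All steps in this derivation are correct.
The final answer f'''(θ) = 2/θ**3 is valid.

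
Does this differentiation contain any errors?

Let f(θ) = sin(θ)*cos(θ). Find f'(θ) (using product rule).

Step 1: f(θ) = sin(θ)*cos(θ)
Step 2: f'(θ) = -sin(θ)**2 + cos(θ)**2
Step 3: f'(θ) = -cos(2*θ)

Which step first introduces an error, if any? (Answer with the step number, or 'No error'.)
Step 3

Step 3 is incorrect due to a sign flip.
The step shows: -cos(2*θ)
The correct value should be: cos(2*θ)

Explanation: The sign of the whole expression was flipped: the term cos(2*θ) was incorrectly written as -cos(2*θ)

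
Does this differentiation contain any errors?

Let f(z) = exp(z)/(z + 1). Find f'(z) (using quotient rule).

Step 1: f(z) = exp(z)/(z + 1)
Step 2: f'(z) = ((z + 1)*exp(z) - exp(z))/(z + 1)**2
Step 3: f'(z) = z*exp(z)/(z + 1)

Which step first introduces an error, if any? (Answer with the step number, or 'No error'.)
Step 3

Step 3 is incorrect due to a wrong exponent.
The step shows: z*exp(z)/(z + 1)
The correct value should be: z*exp(z)/(z + 1)**2

Explanation: The exponent -2 on z + 1 was incorrectly written as -1: the term z*exp(z)/(z + 1)**2 was incorrectly written as z*exp(z)/(z + 1)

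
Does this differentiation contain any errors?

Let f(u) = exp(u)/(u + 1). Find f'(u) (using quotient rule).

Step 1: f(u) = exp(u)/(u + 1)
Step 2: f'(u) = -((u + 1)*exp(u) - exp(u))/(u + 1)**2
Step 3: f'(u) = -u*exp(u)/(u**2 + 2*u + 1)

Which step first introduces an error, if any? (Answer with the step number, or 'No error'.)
Step 2

Step 2 is incorrect due to a sign flip.
The step shows: -((u + 1)*exp(u) - exp(u))/(u + 1)**2
The correct value should be: ((u + 1)*exp(u) - exp(u))/(u + 1)**2

Explanation: The sign of the whole expression was flipped: the term ((u + 1)*exp(u) - exp(u))/(u + 1)**2 was incorrectly written as -((u + 1)*exp(u) - exp(u))/(u + 1)**2
The later steps are derived from this incorrect expression, so the error originates in Step 2.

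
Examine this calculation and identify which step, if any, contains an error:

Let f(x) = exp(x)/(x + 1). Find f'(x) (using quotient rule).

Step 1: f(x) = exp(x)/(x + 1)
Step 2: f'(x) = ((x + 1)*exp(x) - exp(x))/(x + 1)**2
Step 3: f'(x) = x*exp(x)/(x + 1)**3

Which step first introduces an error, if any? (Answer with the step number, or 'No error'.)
Step 3

Step 3 is incorrect due to a wrong exponent.
The step shows: x*exp(x)/(x + 1)**3
The correct value should be: x*exp(x)/(x + 1)**2

Explanation: The exponent -2 on x + 1 was incorrectly written as -3: the term x*exp(x)/(x + 1)**2 was incorrectly written as x*exp(x)/(x + 1)**3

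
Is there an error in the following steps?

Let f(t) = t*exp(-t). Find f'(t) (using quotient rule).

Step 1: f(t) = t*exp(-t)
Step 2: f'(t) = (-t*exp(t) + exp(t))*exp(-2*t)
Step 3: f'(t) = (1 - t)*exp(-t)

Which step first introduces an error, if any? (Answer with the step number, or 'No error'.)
No error

All steps in this derivation are correct.
The final answer f'(t) = (1 - t)*exp(-t) is valid.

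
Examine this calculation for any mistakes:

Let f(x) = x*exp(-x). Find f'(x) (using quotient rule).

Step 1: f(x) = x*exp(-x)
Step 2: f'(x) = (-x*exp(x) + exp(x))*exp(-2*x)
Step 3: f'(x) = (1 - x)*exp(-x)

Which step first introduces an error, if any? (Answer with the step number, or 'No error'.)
No error

All steps in this derivation are correct.
The final answer f'(x) = (1 - x)*exp(-x) is valid.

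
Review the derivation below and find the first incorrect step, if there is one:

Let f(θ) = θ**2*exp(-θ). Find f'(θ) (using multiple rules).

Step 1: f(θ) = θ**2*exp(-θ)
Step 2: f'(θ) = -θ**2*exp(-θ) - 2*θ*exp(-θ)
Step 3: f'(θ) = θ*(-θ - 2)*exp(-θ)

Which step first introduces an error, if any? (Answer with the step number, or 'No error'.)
Step 2

Step 2 is incorrect due to a sign flip.
The step shows: -θ**2*exp(-θ) - 2*θ*exp(-θ)
The correct value should be: -θ**2*exp(-θ) + 2*θ*exp(-θ)

Explanation: The sign of one term was flipped: the term 2*θ*exp(-θ) was incorrectly written as -2*θ*exp(-θ)
The later steps are derived from this incorrect expression, so the error originates in Step 2.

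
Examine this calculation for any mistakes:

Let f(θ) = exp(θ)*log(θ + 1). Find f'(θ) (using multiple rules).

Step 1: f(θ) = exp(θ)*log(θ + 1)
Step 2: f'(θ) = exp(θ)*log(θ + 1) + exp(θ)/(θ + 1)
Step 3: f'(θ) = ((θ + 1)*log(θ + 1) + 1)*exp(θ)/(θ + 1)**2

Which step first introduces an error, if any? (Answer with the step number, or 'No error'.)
Step 3

Step 3 is incorrect due to a wrong exponent.
The step shows: ((θ + 1)*log(θ + 1) + 1)*exp(θ)/(θ + 1)**2
The correct value should be: ((θ + 1)*log(θ + 1) + 1)*exp(θ)/(θ + 1)

Explanation: The exponent -1 on θ + 1 was incorrectly written as -2: the term ((θ + 1)*log(θ + 1) + 1)*exp(θ)/(θ + 1) was incorrectly written as ((θ + 1)*log(θ + 1) + 1)*exp(θ)/(θ + 1)**2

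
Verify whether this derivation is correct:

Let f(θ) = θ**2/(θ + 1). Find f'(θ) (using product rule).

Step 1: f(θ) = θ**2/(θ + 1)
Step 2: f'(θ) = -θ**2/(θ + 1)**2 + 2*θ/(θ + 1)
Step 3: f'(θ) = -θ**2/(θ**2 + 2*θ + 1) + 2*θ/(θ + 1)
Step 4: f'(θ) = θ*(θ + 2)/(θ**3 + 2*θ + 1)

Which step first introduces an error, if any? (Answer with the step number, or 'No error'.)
Step 4

Step 4 is incorrect due to a wrong exponent.
The step shows: θ*(θ + 2)/(θ**3 + 2*θ + 1)
The correct value should be: θ*(θ + 2)/(θ**2 + 2*θ + 1)

Explanation: The exponent 2 on θ was incorrectly written as 3: the term θ*(θ + 2)/(θ**2 + 2*θ + 1) was incorrectly written as θ*(θ + 2)/(θ**3 + 2*θ + 1)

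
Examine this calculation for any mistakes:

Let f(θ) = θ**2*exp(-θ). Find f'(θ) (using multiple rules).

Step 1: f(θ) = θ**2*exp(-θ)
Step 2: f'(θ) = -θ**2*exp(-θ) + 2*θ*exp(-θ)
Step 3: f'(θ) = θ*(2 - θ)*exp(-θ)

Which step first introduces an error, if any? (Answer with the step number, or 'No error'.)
No error

All steps in this derivation are correct.
The final answer f'(θ) = θ*(2 - θ)*exp(-θ) is valid.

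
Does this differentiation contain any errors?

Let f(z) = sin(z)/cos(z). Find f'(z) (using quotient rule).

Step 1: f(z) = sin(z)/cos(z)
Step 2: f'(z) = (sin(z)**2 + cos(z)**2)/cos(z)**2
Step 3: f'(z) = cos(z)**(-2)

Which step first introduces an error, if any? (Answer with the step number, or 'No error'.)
No error

All steps in this derivation are correct.
The final answer f'(z) = cos(z)**(-2) is valid.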